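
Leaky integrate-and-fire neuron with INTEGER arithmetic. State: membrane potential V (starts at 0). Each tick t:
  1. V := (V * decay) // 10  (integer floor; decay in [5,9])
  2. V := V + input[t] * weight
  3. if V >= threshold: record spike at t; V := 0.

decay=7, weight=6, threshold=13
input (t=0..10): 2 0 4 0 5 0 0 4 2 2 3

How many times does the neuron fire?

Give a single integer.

Answer: 5

Derivation:
t=0: input=2 -> V=12
t=1: input=0 -> V=8
t=2: input=4 -> V=0 FIRE
t=3: input=0 -> V=0
t=4: input=5 -> V=0 FIRE
t=5: input=0 -> V=0
t=6: input=0 -> V=0
t=7: input=4 -> V=0 FIRE
t=8: input=2 -> V=12
t=9: input=2 -> V=0 FIRE
t=10: input=3 -> V=0 FIRE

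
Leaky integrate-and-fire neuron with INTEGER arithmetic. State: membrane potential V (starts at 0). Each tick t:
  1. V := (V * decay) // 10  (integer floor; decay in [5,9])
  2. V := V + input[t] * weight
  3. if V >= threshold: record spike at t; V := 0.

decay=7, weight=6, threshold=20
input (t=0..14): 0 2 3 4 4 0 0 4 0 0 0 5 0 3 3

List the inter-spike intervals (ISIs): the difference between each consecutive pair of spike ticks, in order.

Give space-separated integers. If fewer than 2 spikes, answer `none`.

Answer: 1 1 3 4 3

Derivation:
t=0: input=0 -> V=0
t=1: input=2 -> V=12
t=2: input=3 -> V=0 FIRE
t=3: input=4 -> V=0 FIRE
t=4: input=4 -> V=0 FIRE
t=5: input=0 -> V=0
t=6: input=0 -> V=0
t=7: input=4 -> V=0 FIRE
t=8: input=0 -> V=0
t=9: input=0 -> V=0
t=10: input=0 -> V=0
t=11: input=5 -> V=0 FIRE
t=12: input=0 -> V=0
t=13: input=3 -> V=18
t=14: input=3 -> V=0 FIRE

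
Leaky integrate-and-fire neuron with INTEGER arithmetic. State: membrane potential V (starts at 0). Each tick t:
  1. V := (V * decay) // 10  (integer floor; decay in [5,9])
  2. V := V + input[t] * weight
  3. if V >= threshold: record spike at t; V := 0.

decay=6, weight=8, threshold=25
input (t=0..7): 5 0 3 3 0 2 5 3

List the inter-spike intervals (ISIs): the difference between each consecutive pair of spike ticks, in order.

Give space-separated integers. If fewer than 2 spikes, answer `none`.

Answer: 3 3

Derivation:
t=0: input=5 -> V=0 FIRE
t=1: input=0 -> V=0
t=2: input=3 -> V=24
t=3: input=3 -> V=0 FIRE
t=4: input=0 -> V=0
t=5: input=2 -> V=16
t=6: input=5 -> V=0 FIRE
t=7: input=3 -> V=24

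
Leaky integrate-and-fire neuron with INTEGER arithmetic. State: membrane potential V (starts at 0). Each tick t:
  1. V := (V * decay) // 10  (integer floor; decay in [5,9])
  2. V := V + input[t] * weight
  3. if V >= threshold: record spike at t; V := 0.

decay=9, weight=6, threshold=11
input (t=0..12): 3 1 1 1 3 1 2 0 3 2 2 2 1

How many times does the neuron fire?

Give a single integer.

Answer: 8

Derivation:
t=0: input=3 -> V=0 FIRE
t=1: input=1 -> V=6
t=2: input=1 -> V=0 FIRE
t=3: input=1 -> V=6
t=4: input=3 -> V=0 FIRE
t=5: input=1 -> V=6
t=6: input=2 -> V=0 FIRE
t=7: input=0 -> V=0
t=8: input=3 -> V=0 FIRE
t=9: input=2 -> V=0 FIRE
t=10: input=2 -> V=0 FIRE
t=11: input=2 -> V=0 FIRE
t=12: input=1 -> V=6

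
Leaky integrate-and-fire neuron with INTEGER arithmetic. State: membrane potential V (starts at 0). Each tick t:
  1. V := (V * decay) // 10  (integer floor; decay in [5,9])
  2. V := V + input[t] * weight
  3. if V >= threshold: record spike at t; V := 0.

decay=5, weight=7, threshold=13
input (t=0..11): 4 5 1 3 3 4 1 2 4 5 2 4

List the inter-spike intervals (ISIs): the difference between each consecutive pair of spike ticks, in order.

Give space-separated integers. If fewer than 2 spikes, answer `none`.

t=0: input=4 -> V=0 FIRE
t=1: input=5 -> V=0 FIRE
t=2: input=1 -> V=7
t=3: input=3 -> V=0 FIRE
t=4: input=3 -> V=0 FIRE
t=5: input=4 -> V=0 FIRE
t=6: input=1 -> V=7
t=7: input=2 -> V=0 FIRE
t=8: input=4 -> V=0 FIRE
t=9: input=5 -> V=0 FIRE
t=10: input=2 -> V=0 FIRE
t=11: input=4 -> V=0 FIRE

Answer: 1 2 1 1 2 1 1 1 1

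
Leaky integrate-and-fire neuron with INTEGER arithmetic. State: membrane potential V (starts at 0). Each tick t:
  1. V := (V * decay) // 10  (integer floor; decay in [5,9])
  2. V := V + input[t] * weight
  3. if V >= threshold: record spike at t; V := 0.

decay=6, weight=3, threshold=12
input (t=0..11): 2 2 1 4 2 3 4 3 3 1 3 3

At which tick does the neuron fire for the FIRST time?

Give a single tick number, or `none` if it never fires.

t=0: input=2 -> V=6
t=1: input=2 -> V=9
t=2: input=1 -> V=8
t=3: input=4 -> V=0 FIRE
t=4: input=2 -> V=6
t=5: input=3 -> V=0 FIRE
t=6: input=4 -> V=0 FIRE
t=7: input=3 -> V=9
t=8: input=3 -> V=0 FIRE
t=9: input=1 -> V=3
t=10: input=3 -> V=10
t=11: input=3 -> V=0 FIRE

Answer: 3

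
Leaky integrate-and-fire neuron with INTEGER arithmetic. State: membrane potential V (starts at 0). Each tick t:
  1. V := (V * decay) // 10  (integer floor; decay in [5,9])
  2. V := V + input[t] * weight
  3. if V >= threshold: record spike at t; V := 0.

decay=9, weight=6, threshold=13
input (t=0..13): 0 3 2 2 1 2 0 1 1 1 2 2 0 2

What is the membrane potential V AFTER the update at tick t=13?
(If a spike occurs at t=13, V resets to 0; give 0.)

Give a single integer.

t=0: input=0 -> V=0
t=1: input=3 -> V=0 FIRE
t=2: input=2 -> V=12
t=3: input=2 -> V=0 FIRE
t=4: input=1 -> V=6
t=5: input=2 -> V=0 FIRE
t=6: input=0 -> V=0
t=7: input=1 -> V=6
t=8: input=1 -> V=11
t=9: input=1 -> V=0 FIRE
t=10: input=2 -> V=12
t=11: input=2 -> V=0 FIRE
t=12: input=0 -> V=0
t=13: input=2 -> V=12

Answer: 12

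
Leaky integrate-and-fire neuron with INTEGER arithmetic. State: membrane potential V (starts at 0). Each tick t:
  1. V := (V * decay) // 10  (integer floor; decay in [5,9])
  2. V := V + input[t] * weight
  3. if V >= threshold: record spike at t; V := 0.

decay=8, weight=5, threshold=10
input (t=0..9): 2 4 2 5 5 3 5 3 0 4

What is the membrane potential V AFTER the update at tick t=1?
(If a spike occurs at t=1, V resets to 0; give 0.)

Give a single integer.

t=0: input=2 -> V=0 FIRE
t=1: input=4 -> V=0 FIRE
t=2: input=2 -> V=0 FIRE
t=3: input=5 -> V=0 FIRE
t=4: input=5 -> V=0 FIRE
t=5: input=3 -> V=0 FIRE
t=6: input=5 -> V=0 FIRE
t=7: input=3 -> V=0 FIRE
t=8: input=0 -> V=0
t=9: input=4 -> V=0 FIRE

Answer: 0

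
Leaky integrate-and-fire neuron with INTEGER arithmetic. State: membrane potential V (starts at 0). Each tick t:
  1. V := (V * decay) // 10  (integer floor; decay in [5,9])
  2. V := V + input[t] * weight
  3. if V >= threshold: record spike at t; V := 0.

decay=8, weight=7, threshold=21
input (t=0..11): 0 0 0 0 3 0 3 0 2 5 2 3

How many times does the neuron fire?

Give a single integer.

Answer: 4

Derivation:
t=0: input=0 -> V=0
t=1: input=0 -> V=0
t=2: input=0 -> V=0
t=3: input=0 -> V=0
t=4: input=3 -> V=0 FIRE
t=5: input=0 -> V=0
t=6: input=3 -> V=0 FIRE
t=7: input=0 -> V=0
t=8: input=2 -> V=14
t=9: input=5 -> V=0 FIRE
t=10: input=2 -> V=14
t=11: input=3 -> V=0 FIRE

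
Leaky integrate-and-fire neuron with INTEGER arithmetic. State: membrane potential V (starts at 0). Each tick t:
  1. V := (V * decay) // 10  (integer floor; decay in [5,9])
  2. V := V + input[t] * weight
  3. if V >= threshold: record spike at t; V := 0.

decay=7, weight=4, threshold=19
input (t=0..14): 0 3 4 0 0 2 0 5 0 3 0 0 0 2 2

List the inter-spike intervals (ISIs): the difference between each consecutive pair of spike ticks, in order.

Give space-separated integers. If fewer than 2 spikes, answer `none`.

t=0: input=0 -> V=0
t=1: input=3 -> V=12
t=2: input=4 -> V=0 FIRE
t=3: input=0 -> V=0
t=4: input=0 -> V=0
t=5: input=2 -> V=8
t=6: input=0 -> V=5
t=7: input=5 -> V=0 FIRE
t=8: input=0 -> V=0
t=9: input=3 -> V=12
t=10: input=0 -> V=8
t=11: input=0 -> V=5
t=12: input=0 -> V=3
t=13: input=2 -> V=10
t=14: input=2 -> V=15

Answer: 5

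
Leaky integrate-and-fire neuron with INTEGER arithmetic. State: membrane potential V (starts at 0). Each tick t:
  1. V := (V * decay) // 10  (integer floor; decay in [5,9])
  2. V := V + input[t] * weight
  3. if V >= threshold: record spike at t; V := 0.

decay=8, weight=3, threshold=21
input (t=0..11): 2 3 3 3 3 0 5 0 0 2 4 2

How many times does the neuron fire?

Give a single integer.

t=0: input=2 -> V=6
t=1: input=3 -> V=13
t=2: input=3 -> V=19
t=3: input=3 -> V=0 FIRE
t=4: input=3 -> V=9
t=5: input=0 -> V=7
t=6: input=5 -> V=20
t=7: input=0 -> V=16
t=8: input=0 -> V=12
t=9: input=2 -> V=15
t=10: input=4 -> V=0 FIRE
t=11: input=2 -> V=6

Answer: 2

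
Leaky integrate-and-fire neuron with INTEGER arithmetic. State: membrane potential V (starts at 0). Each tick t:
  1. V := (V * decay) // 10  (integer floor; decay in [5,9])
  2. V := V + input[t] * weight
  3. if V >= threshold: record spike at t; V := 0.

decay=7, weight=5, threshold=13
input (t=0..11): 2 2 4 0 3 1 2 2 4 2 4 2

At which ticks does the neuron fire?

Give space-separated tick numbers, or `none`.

Answer: 1 2 4 6 8 10

Derivation:
t=0: input=2 -> V=10
t=1: input=2 -> V=0 FIRE
t=2: input=4 -> V=0 FIRE
t=3: input=0 -> V=0
t=4: input=3 -> V=0 FIRE
t=5: input=1 -> V=5
t=6: input=2 -> V=0 FIRE
t=7: input=2 -> V=10
t=8: input=4 -> V=0 FIRE
t=9: input=2 -> V=10
t=10: input=4 -> V=0 FIRE
t=11: input=2 -> V=10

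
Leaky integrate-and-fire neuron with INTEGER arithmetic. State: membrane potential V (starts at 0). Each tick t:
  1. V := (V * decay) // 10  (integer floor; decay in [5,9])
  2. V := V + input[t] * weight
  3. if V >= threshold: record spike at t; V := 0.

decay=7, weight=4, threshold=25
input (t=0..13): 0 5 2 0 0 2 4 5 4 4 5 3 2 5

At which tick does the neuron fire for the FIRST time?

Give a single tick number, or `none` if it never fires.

Answer: 6

Derivation:
t=0: input=0 -> V=0
t=1: input=5 -> V=20
t=2: input=2 -> V=22
t=3: input=0 -> V=15
t=4: input=0 -> V=10
t=5: input=2 -> V=15
t=6: input=4 -> V=0 FIRE
t=7: input=5 -> V=20
t=8: input=4 -> V=0 FIRE
t=9: input=4 -> V=16
t=10: input=5 -> V=0 FIRE
t=11: input=3 -> V=12
t=12: input=2 -> V=16
t=13: input=5 -> V=0 FIRE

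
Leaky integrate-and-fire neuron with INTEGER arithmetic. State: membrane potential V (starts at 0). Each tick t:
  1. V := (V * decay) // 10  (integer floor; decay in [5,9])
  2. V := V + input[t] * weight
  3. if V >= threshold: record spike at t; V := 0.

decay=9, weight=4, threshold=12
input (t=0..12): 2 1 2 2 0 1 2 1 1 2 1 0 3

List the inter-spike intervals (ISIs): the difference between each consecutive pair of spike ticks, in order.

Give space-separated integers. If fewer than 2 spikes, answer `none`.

t=0: input=2 -> V=8
t=1: input=1 -> V=11
t=2: input=2 -> V=0 FIRE
t=3: input=2 -> V=8
t=4: input=0 -> V=7
t=5: input=1 -> V=10
t=6: input=2 -> V=0 FIRE
t=7: input=1 -> V=4
t=8: input=1 -> V=7
t=9: input=2 -> V=0 FIRE
t=10: input=1 -> V=4
t=11: input=0 -> V=3
t=12: input=3 -> V=0 FIRE

Answer: 4 3 3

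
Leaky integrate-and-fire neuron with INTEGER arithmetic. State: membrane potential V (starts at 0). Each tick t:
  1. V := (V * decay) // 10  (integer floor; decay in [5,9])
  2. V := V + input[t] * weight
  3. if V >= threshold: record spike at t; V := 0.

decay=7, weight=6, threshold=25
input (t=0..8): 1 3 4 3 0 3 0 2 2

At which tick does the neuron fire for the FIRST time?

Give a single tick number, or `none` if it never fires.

Answer: 2

Derivation:
t=0: input=1 -> V=6
t=1: input=3 -> V=22
t=2: input=4 -> V=0 FIRE
t=3: input=3 -> V=18
t=4: input=0 -> V=12
t=5: input=3 -> V=0 FIRE
t=6: input=0 -> V=0
t=7: input=2 -> V=12
t=8: input=2 -> V=20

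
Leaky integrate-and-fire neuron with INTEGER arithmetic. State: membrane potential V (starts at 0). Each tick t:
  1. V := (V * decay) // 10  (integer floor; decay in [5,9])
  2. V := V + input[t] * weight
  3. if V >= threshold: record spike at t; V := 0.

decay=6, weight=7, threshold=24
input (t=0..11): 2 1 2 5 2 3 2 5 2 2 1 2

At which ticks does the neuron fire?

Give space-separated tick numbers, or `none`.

t=0: input=2 -> V=14
t=1: input=1 -> V=15
t=2: input=2 -> V=23
t=3: input=5 -> V=0 FIRE
t=4: input=2 -> V=14
t=5: input=3 -> V=0 FIRE
t=6: input=2 -> V=14
t=7: input=5 -> V=0 FIRE
t=8: input=2 -> V=14
t=9: input=2 -> V=22
t=10: input=1 -> V=20
t=11: input=2 -> V=0 FIRE

Answer: 3 5 7 11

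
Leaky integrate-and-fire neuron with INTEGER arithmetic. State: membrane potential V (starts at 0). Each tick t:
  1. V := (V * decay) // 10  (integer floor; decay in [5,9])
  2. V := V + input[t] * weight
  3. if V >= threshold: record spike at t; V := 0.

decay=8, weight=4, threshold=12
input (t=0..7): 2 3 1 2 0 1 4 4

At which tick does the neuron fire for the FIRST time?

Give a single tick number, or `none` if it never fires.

t=0: input=2 -> V=8
t=1: input=3 -> V=0 FIRE
t=2: input=1 -> V=4
t=3: input=2 -> V=11
t=4: input=0 -> V=8
t=5: input=1 -> V=10
t=6: input=4 -> V=0 FIRE
t=7: input=4 -> V=0 FIRE

Answer: 1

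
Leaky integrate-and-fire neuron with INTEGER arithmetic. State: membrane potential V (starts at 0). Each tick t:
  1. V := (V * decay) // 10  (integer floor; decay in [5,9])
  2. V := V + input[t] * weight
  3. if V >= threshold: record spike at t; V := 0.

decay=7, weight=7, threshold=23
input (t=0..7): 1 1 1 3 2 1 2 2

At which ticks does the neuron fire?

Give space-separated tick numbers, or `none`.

t=0: input=1 -> V=7
t=1: input=1 -> V=11
t=2: input=1 -> V=14
t=3: input=3 -> V=0 FIRE
t=4: input=2 -> V=14
t=5: input=1 -> V=16
t=6: input=2 -> V=0 FIRE
t=7: input=2 -> V=14

Answer: 3 6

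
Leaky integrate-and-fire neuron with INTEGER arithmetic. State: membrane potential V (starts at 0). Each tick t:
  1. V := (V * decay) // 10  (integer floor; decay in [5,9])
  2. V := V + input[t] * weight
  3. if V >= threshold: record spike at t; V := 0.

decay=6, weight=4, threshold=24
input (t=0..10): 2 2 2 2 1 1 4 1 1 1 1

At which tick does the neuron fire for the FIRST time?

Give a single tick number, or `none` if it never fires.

t=0: input=2 -> V=8
t=1: input=2 -> V=12
t=2: input=2 -> V=15
t=3: input=2 -> V=17
t=4: input=1 -> V=14
t=5: input=1 -> V=12
t=6: input=4 -> V=23
t=7: input=1 -> V=17
t=8: input=1 -> V=14
t=9: input=1 -> V=12
t=10: input=1 -> V=11

Answer: none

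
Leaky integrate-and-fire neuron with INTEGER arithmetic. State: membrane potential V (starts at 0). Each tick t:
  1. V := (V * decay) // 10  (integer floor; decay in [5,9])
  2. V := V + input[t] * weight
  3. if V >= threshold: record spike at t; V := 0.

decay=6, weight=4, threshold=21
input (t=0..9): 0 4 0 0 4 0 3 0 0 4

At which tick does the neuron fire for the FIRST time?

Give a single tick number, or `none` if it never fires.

Answer: none

Derivation:
t=0: input=0 -> V=0
t=1: input=4 -> V=16
t=2: input=0 -> V=9
t=3: input=0 -> V=5
t=4: input=4 -> V=19
t=5: input=0 -> V=11
t=6: input=3 -> V=18
t=7: input=0 -> V=10
t=8: input=0 -> V=6
t=9: input=4 -> V=19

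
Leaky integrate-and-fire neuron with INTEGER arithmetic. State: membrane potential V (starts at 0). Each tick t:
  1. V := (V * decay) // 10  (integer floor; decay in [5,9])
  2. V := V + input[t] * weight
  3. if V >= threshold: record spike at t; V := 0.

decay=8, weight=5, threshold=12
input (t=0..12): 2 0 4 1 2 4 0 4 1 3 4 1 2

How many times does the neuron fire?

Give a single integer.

t=0: input=2 -> V=10
t=1: input=0 -> V=8
t=2: input=4 -> V=0 FIRE
t=3: input=1 -> V=5
t=4: input=2 -> V=0 FIRE
t=5: input=4 -> V=0 FIRE
t=6: input=0 -> V=0
t=7: input=4 -> V=0 FIRE
t=8: input=1 -> V=5
t=9: input=3 -> V=0 FIRE
t=10: input=4 -> V=0 FIRE
t=11: input=1 -> V=5
t=12: input=2 -> V=0 FIRE

Answer: 7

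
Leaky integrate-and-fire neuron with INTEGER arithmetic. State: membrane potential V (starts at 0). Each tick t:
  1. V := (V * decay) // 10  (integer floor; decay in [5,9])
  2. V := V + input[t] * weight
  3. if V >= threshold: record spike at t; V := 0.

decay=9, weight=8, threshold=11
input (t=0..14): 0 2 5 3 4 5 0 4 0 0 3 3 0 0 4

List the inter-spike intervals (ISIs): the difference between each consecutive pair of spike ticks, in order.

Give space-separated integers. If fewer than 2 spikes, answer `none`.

Answer: 1 1 1 1 2 3 1 3

Derivation:
t=0: input=0 -> V=0
t=1: input=2 -> V=0 FIRE
t=2: input=5 -> V=0 FIRE
t=3: input=3 -> V=0 FIRE
t=4: input=4 -> V=0 FIRE
t=5: input=5 -> V=0 FIRE
t=6: input=0 -> V=0
t=7: input=4 -> V=0 FIRE
t=8: input=0 -> V=0
t=9: input=0 -> V=0
t=10: input=3 -> V=0 FIRE
t=11: input=3 -> V=0 FIRE
t=12: input=0 -> V=0
t=13: input=0 -> V=0
t=14: input=4 -> V=0 FIRE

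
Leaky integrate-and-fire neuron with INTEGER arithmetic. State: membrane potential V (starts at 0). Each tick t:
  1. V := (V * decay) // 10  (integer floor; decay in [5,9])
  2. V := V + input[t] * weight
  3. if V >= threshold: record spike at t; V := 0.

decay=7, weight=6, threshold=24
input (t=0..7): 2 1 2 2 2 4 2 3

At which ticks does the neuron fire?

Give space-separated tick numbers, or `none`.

t=0: input=2 -> V=12
t=1: input=1 -> V=14
t=2: input=2 -> V=21
t=3: input=2 -> V=0 FIRE
t=4: input=2 -> V=12
t=5: input=4 -> V=0 FIRE
t=6: input=2 -> V=12
t=7: input=3 -> V=0 FIRE

Answer: 3 5 7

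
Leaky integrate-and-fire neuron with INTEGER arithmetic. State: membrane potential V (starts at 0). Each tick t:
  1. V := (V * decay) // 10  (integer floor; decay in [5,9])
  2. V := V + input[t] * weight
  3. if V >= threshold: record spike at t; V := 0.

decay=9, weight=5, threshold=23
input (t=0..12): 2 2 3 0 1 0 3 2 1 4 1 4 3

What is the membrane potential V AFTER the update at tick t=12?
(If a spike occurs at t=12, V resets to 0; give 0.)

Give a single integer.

Answer: 15

Derivation:
t=0: input=2 -> V=10
t=1: input=2 -> V=19
t=2: input=3 -> V=0 FIRE
t=3: input=0 -> V=0
t=4: input=1 -> V=5
t=5: input=0 -> V=4
t=6: input=3 -> V=18
t=7: input=2 -> V=0 FIRE
t=8: input=1 -> V=5
t=9: input=4 -> V=0 FIRE
t=10: input=1 -> V=5
t=11: input=4 -> V=0 FIRE
t=12: input=3 -> V=15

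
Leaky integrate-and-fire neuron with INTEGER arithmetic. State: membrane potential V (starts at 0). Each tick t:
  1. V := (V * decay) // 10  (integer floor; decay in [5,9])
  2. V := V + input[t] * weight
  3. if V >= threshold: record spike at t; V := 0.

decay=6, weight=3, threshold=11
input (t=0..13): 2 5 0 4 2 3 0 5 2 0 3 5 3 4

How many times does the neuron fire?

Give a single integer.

t=0: input=2 -> V=6
t=1: input=5 -> V=0 FIRE
t=2: input=0 -> V=0
t=3: input=4 -> V=0 FIRE
t=4: input=2 -> V=6
t=5: input=3 -> V=0 FIRE
t=6: input=0 -> V=0
t=7: input=5 -> V=0 FIRE
t=8: input=2 -> V=6
t=9: input=0 -> V=3
t=10: input=3 -> V=10
t=11: input=5 -> V=0 FIRE
t=12: input=3 -> V=9
t=13: input=4 -> V=0 FIRE

Answer: 6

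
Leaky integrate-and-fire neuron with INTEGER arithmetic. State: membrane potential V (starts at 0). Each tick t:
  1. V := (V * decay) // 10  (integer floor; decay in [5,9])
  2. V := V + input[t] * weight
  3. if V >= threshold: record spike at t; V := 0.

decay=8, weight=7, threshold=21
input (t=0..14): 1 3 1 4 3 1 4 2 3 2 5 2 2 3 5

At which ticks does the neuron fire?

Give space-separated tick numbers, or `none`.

t=0: input=1 -> V=7
t=1: input=3 -> V=0 FIRE
t=2: input=1 -> V=7
t=3: input=4 -> V=0 FIRE
t=4: input=3 -> V=0 FIRE
t=5: input=1 -> V=7
t=6: input=4 -> V=0 FIRE
t=7: input=2 -> V=14
t=8: input=3 -> V=0 FIRE
t=9: input=2 -> V=14
t=10: input=5 -> V=0 FIRE
t=11: input=2 -> V=14
t=12: input=2 -> V=0 FIRE
t=13: input=3 -> V=0 FIRE
t=14: input=5 -> V=0 FIRE

Answer: 1 3 4 6 8 10 12 13 14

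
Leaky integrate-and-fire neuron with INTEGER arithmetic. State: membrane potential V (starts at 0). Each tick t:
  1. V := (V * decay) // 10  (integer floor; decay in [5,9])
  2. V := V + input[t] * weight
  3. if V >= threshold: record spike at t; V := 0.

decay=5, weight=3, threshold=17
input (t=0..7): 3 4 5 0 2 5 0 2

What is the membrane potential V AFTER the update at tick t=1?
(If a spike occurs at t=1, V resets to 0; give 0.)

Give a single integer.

Answer: 16

Derivation:
t=0: input=3 -> V=9
t=1: input=4 -> V=16
t=2: input=5 -> V=0 FIRE
t=3: input=0 -> V=0
t=4: input=2 -> V=6
t=5: input=5 -> V=0 FIRE
t=6: input=0 -> V=0
t=7: input=2 -> V=6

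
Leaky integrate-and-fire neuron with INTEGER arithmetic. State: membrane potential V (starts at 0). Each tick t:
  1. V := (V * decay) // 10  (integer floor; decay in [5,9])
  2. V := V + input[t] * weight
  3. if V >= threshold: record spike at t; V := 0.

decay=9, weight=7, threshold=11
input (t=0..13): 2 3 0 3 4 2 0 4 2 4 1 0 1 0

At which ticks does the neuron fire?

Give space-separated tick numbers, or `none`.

t=0: input=2 -> V=0 FIRE
t=1: input=3 -> V=0 FIRE
t=2: input=0 -> V=0
t=3: input=3 -> V=0 FIRE
t=4: input=4 -> V=0 FIRE
t=5: input=2 -> V=0 FIRE
t=6: input=0 -> V=0
t=7: input=4 -> V=0 FIRE
t=8: input=2 -> V=0 FIRE
t=9: input=4 -> V=0 FIRE
t=10: input=1 -> V=7
t=11: input=0 -> V=6
t=12: input=1 -> V=0 FIRE
t=13: input=0 -> V=0

Answer: 0 1 3 4 5 7 8 9 12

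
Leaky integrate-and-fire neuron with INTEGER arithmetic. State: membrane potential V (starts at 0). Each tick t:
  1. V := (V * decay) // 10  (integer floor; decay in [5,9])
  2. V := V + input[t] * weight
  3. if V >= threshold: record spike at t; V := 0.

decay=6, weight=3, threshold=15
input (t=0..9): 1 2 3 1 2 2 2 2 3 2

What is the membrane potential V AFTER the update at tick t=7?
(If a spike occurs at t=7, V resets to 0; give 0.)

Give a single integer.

Answer: 13

Derivation:
t=0: input=1 -> V=3
t=1: input=2 -> V=7
t=2: input=3 -> V=13
t=3: input=1 -> V=10
t=4: input=2 -> V=12
t=5: input=2 -> V=13
t=6: input=2 -> V=13
t=7: input=2 -> V=13
t=8: input=3 -> V=0 FIRE
t=9: input=2 -> V=6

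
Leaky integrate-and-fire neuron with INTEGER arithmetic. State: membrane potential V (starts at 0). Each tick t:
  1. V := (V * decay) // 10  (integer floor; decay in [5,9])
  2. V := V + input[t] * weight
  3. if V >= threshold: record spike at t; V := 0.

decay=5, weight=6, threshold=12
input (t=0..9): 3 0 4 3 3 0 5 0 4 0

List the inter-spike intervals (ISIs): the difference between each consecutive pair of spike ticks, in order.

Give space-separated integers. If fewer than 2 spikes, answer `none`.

t=0: input=3 -> V=0 FIRE
t=1: input=0 -> V=0
t=2: input=4 -> V=0 FIRE
t=3: input=3 -> V=0 FIRE
t=4: input=3 -> V=0 FIRE
t=5: input=0 -> V=0
t=6: input=5 -> V=0 FIRE
t=7: input=0 -> V=0
t=8: input=4 -> V=0 FIRE
t=9: input=0 -> V=0

Answer: 2 1 1 2 2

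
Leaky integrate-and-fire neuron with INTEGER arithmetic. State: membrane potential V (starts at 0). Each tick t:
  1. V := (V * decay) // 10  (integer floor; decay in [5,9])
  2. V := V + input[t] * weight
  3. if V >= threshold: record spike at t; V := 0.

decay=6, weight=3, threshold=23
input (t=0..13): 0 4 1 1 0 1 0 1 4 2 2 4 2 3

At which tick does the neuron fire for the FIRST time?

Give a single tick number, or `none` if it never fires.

Answer: none

Derivation:
t=0: input=0 -> V=0
t=1: input=4 -> V=12
t=2: input=1 -> V=10
t=3: input=1 -> V=9
t=4: input=0 -> V=5
t=5: input=1 -> V=6
t=6: input=0 -> V=3
t=7: input=1 -> V=4
t=8: input=4 -> V=14
t=9: input=2 -> V=14
t=10: input=2 -> V=14
t=11: input=4 -> V=20
t=12: input=2 -> V=18
t=13: input=3 -> V=19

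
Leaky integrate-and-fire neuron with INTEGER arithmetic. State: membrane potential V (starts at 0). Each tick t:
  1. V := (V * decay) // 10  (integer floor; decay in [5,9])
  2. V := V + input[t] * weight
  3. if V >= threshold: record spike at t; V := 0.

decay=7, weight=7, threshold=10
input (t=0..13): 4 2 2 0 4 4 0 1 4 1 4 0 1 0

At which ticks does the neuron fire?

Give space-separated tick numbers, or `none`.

t=0: input=4 -> V=0 FIRE
t=1: input=2 -> V=0 FIRE
t=2: input=2 -> V=0 FIRE
t=3: input=0 -> V=0
t=4: input=4 -> V=0 FIRE
t=5: input=4 -> V=0 FIRE
t=6: input=0 -> V=0
t=7: input=1 -> V=7
t=8: input=4 -> V=0 FIRE
t=9: input=1 -> V=7
t=10: input=4 -> V=0 FIRE
t=11: input=0 -> V=0
t=12: input=1 -> V=7
t=13: input=0 -> V=4

Answer: 0 1 2 4 5 8 10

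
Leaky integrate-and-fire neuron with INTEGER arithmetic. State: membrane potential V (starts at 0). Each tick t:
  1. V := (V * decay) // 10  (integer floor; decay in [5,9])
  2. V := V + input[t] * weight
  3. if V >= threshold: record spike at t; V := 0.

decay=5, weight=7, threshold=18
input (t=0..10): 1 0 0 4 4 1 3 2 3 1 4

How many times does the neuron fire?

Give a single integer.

Answer: 5

Derivation:
t=0: input=1 -> V=7
t=1: input=0 -> V=3
t=2: input=0 -> V=1
t=3: input=4 -> V=0 FIRE
t=4: input=4 -> V=0 FIRE
t=5: input=1 -> V=7
t=6: input=3 -> V=0 FIRE
t=7: input=2 -> V=14
t=8: input=3 -> V=0 FIRE
t=9: input=1 -> V=7
t=10: input=4 -> V=0 FIRE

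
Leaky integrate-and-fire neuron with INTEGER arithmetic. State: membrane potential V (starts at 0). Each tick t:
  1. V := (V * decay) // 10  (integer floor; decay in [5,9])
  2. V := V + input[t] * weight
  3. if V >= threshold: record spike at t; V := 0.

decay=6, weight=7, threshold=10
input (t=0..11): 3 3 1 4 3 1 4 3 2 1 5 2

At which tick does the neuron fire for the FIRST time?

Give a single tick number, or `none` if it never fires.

t=0: input=3 -> V=0 FIRE
t=1: input=3 -> V=0 FIRE
t=2: input=1 -> V=7
t=3: input=4 -> V=0 FIRE
t=4: input=3 -> V=0 FIRE
t=5: input=1 -> V=7
t=6: input=4 -> V=0 FIRE
t=7: input=3 -> V=0 FIRE
t=8: input=2 -> V=0 FIRE
t=9: input=1 -> V=7
t=10: input=5 -> V=0 FIRE
t=11: input=2 -> V=0 FIRE

Answer: 0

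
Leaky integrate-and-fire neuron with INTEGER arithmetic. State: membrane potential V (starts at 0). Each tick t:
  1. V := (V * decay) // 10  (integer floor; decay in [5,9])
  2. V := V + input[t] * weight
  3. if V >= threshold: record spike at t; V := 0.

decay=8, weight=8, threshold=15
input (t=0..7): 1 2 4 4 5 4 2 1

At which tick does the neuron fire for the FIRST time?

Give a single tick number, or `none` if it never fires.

t=0: input=1 -> V=8
t=1: input=2 -> V=0 FIRE
t=2: input=4 -> V=0 FIRE
t=3: input=4 -> V=0 FIRE
t=4: input=5 -> V=0 FIRE
t=5: input=4 -> V=0 FIRE
t=6: input=2 -> V=0 FIRE
t=7: input=1 -> V=8

Answer: 1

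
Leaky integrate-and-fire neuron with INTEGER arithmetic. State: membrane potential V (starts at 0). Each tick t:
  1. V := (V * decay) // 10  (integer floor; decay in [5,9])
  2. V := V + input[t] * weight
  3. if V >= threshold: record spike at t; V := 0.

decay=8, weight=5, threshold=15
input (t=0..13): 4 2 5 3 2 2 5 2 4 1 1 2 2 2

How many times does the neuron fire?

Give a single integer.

t=0: input=4 -> V=0 FIRE
t=1: input=2 -> V=10
t=2: input=5 -> V=0 FIRE
t=3: input=3 -> V=0 FIRE
t=4: input=2 -> V=10
t=5: input=2 -> V=0 FIRE
t=6: input=5 -> V=0 FIRE
t=7: input=2 -> V=10
t=8: input=4 -> V=0 FIRE
t=9: input=1 -> V=5
t=10: input=1 -> V=9
t=11: input=2 -> V=0 FIRE
t=12: input=2 -> V=10
t=13: input=2 -> V=0 FIRE

Answer: 8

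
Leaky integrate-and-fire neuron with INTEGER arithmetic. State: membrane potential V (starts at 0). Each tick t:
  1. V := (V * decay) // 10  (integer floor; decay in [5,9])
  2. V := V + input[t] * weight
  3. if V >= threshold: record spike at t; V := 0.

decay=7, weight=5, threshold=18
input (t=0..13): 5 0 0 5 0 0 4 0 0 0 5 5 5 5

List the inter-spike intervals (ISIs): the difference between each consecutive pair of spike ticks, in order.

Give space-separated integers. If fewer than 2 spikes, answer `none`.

t=0: input=5 -> V=0 FIRE
t=1: input=0 -> V=0
t=2: input=0 -> V=0
t=3: input=5 -> V=0 FIRE
t=4: input=0 -> V=0
t=5: input=0 -> V=0
t=6: input=4 -> V=0 FIRE
t=7: input=0 -> V=0
t=8: input=0 -> V=0
t=9: input=0 -> V=0
t=10: input=5 -> V=0 FIRE
t=11: input=5 -> V=0 FIRE
t=12: input=5 -> V=0 FIRE
t=13: input=5 -> V=0 FIRE

Answer: 3 3 4 1 1 1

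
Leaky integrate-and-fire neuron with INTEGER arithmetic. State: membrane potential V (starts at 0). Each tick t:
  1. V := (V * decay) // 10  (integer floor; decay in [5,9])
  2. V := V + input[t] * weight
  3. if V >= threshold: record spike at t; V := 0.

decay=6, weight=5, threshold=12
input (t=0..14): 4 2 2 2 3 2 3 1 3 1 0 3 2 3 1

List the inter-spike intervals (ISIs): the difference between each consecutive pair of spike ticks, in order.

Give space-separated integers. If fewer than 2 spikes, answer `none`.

Answer: 2 2 2 2 3 2

Derivation:
t=0: input=4 -> V=0 FIRE
t=1: input=2 -> V=10
t=2: input=2 -> V=0 FIRE
t=3: input=2 -> V=10
t=4: input=3 -> V=0 FIRE
t=5: input=2 -> V=10
t=6: input=3 -> V=0 FIRE
t=7: input=1 -> V=5
t=8: input=3 -> V=0 FIRE
t=9: input=1 -> V=5
t=10: input=0 -> V=3
t=11: input=3 -> V=0 FIRE
t=12: input=2 -> V=10
t=13: input=3 -> V=0 FIRE
t=14: input=1 -> V=5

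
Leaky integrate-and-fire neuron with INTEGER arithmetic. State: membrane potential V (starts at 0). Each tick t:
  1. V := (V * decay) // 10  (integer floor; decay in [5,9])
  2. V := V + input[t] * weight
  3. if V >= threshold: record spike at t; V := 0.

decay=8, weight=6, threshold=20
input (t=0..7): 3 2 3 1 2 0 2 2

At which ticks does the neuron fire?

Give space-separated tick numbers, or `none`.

t=0: input=3 -> V=18
t=1: input=2 -> V=0 FIRE
t=2: input=3 -> V=18
t=3: input=1 -> V=0 FIRE
t=4: input=2 -> V=12
t=5: input=0 -> V=9
t=6: input=2 -> V=19
t=7: input=2 -> V=0 FIRE

Answer: 1 3 7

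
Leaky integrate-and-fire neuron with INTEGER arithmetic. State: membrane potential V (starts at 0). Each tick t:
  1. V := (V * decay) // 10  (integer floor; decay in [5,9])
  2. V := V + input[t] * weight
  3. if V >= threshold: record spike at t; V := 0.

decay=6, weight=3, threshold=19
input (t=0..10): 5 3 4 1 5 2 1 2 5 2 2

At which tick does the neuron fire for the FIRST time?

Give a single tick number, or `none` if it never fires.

Answer: 2

Derivation:
t=0: input=5 -> V=15
t=1: input=3 -> V=18
t=2: input=4 -> V=0 FIRE
t=3: input=1 -> V=3
t=4: input=5 -> V=16
t=5: input=2 -> V=15
t=6: input=1 -> V=12
t=7: input=2 -> V=13
t=8: input=5 -> V=0 FIRE
t=9: input=2 -> V=6
t=10: input=2 -> V=9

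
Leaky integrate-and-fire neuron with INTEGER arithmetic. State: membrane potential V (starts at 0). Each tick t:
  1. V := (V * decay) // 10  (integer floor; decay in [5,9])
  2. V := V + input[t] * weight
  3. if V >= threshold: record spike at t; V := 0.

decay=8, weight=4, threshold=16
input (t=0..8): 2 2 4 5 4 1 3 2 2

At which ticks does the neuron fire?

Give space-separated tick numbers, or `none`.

Answer: 2 3 4 7

Derivation:
t=0: input=2 -> V=8
t=1: input=2 -> V=14
t=2: input=4 -> V=0 FIRE
t=3: input=5 -> V=0 FIRE
t=4: input=4 -> V=0 FIRE
t=5: input=1 -> V=4
t=6: input=3 -> V=15
t=7: input=2 -> V=0 FIRE
t=8: input=2 -> V=8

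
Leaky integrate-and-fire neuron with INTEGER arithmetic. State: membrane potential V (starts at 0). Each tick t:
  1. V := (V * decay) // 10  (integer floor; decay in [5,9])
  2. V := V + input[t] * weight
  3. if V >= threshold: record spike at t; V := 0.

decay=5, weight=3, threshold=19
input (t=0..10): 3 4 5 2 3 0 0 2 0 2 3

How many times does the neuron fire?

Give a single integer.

Answer: 1

Derivation:
t=0: input=3 -> V=9
t=1: input=4 -> V=16
t=2: input=5 -> V=0 FIRE
t=3: input=2 -> V=6
t=4: input=3 -> V=12
t=5: input=0 -> V=6
t=6: input=0 -> V=3
t=7: input=2 -> V=7
t=8: input=0 -> V=3
t=9: input=2 -> V=7
t=10: input=3 -> V=12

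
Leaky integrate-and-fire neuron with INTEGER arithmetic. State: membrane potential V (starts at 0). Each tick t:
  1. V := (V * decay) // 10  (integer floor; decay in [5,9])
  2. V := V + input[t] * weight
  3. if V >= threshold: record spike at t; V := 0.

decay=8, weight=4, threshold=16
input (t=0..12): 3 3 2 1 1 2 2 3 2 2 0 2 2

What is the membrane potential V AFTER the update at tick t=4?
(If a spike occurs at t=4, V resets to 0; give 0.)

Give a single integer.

Answer: 12

Derivation:
t=0: input=3 -> V=12
t=1: input=3 -> V=0 FIRE
t=2: input=2 -> V=8
t=3: input=1 -> V=10
t=4: input=1 -> V=12
t=5: input=2 -> V=0 FIRE
t=6: input=2 -> V=8
t=7: input=3 -> V=0 FIRE
t=8: input=2 -> V=8
t=9: input=2 -> V=14
t=10: input=0 -> V=11
t=11: input=2 -> V=0 FIRE
t=12: input=2 -> V=8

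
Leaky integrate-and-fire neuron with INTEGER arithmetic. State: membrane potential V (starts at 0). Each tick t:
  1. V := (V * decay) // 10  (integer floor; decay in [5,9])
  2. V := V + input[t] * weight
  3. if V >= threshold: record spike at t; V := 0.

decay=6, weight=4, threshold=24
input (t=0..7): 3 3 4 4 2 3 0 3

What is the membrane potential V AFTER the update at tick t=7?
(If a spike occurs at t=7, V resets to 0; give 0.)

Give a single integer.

Answer: 19

Derivation:
t=0: input=3 -> V=12
t=1: input=3 -> V=19
t=2: input=4 -> V=0 FIRE
t=3: input=4 -> V=16
t=4: input=2 -> V=17
t=5: input=3 -> V=22
t=6: input=0 -> V=13
t=7: input=3 -> V=19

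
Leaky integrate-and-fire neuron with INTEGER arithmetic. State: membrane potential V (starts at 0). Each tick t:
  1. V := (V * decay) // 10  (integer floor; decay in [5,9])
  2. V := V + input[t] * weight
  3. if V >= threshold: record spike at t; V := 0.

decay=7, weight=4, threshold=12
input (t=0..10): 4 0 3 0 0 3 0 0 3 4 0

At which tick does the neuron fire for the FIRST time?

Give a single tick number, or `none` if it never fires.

Answer: 0

Derivation:
t=0: input=4 -> V=0 FIRE
t=1: input=0 -> V=0
t=2: input=3 -> V=0 FIRE
t=3: input=0 -> V=0
t=4: input=0 -> V=0
t=5: input=3 -> V=0 FIRE
t=6: input=0 -> V=0
t=7: input=0 -> V=0
t=8: input=3 -> V=0 FIRE
t=9: input=4 -> V=0 FIRE
t=10: input=0 -> V=0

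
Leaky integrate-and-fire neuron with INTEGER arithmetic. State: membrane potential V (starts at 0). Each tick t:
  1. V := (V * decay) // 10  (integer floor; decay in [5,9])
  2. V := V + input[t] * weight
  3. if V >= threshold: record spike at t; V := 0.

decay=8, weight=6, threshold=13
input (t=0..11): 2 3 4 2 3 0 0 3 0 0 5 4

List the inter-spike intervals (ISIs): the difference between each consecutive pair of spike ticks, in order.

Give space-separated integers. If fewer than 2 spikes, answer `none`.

Answer: 1 2 3 3 1

Derivation:
t=0: input=2 -> V=12
t=1: input=3 -> V=0 FIRE
t=2: input=4 -> V=0 FIRE
t=3: input=2 -> V=12
t=4: input=3 -> V=0 FIRE
t=5: input=0 -> V=0
t=6: input=0 -> V=0
t=7: input=3 -> V=0 FIRE
t=8: input=0 -> V=0
t=9: input=0 -> V=0
t=10: input=5 -> V=0 FIRE
t=11: input=4 -> V=0 FIRE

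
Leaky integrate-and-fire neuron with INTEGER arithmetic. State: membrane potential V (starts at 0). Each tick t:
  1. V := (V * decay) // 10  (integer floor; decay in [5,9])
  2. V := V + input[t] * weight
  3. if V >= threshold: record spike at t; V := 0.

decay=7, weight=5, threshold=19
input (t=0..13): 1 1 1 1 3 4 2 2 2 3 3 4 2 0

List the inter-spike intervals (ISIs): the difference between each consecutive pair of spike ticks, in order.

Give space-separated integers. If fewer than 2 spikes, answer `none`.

Answer: 1 3 2 1

Derivation:
t=0: input=1 -> V=5
t=1: input=1 -> V=8
t=2: input=1 -> V=10
t=3: input=1 -> V=12
t=4: input=3 -> V=0 FIRE
t=5: input=4 -> V=0 FIRE
t=6: input=2 -> V=10
t=7: input=2 -> V=17
t=8: input=2 -> V=0 FIRE
t=9: input=3 -> V=15
t=10: input=3 -> V=0 FIRE
t=11: input=4 -> V=0 FIRE
t=12: input=2 -> V=10
t=13: input=0 -> V=7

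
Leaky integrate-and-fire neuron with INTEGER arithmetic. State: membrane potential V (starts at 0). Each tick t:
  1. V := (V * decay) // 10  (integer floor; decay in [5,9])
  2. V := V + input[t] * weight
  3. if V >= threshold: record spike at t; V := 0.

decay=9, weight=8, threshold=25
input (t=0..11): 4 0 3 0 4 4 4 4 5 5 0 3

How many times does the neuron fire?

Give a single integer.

t=0: input=4 -> V=0 FIRE
t=1: input=0 -> V=0
t=2: input=3 -> V=24
t=3: input=0 -> V=21
t=4: input=4 -> V=0 FIRE
t=5: input=4 -> V=0 FIRE
t=6: input=4 -> V=0 FIRE
t=7: input=4 -> V=0 FIRE
t=8: input=5 -> V=0 FIRE
t=9: input=5 -> V=0 FIRE
t=10: input=0 -> V=0
t=11: input=3 -> V=24

Answer: 7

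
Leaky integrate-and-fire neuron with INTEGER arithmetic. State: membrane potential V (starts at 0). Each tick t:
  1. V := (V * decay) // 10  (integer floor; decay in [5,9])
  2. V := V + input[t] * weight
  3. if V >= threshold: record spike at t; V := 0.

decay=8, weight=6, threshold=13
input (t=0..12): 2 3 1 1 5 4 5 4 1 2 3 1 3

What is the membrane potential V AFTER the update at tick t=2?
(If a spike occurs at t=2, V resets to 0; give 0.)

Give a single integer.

Answer: 6

Derivation:
t=0: input=2 -> V=12
t=1: input=3 -> V=0 FIRE
t=2: input=1 -> V=6
t=3: input=1 -> V=10
t=4: input=5 -> V=0 FIRE
t=5: input=4 -> V=0 FIRE
t=6: input=5 -> V=0 FIRE
t=7: input=4 -> V=0 FIRE
t=8: input=1 -> V=6
t=9: input=2 -> V=0 FIRE
t=10: input=3 -> V=0 FIRE
t=11: input=1 -> V=6
t=12: input=3 -> V=0 FIRE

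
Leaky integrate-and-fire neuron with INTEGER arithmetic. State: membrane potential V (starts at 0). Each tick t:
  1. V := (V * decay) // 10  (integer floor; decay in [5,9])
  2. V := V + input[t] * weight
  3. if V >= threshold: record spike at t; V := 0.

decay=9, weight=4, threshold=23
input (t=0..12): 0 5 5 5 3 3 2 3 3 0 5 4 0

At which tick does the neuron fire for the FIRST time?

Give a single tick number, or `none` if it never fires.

t=0: input=0 -> V=0
t=1: input=5 -> V=20
t=2: input=5 -> V=0 FIRE
t=3: input=5 -> V=20
t=4: input=3 -> V=0 FIRE
t=5: input=3 -> V=12
t=6: input=2 -> V=18
t=7: input=3 -> V=0 FIRE
t=8: input=3 -> V=12
t=9: input=0 -> V=10
t=10: input=5 -> V=0 FIRE
t=11: input=4 -> V=16
t=12: input=0 -> V=14

Answer: 2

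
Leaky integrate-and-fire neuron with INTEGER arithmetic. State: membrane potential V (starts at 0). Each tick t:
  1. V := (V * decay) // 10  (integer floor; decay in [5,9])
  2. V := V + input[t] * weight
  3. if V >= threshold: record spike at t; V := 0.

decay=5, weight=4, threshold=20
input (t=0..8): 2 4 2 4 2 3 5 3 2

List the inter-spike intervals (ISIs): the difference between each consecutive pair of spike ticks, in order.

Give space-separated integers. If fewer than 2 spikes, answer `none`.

Answer: 2 3

Derivation:
t=0: input=2 -> V=8
t=1: input=4 -> V=0 FIRE
t=2: input=2 -> V=8
t=3: input=4 -> V=0 FIRE
t=4: input=2 -> V=8
t=5: input=3 -> V=16
t=6: input=5 -> V=0 FIRE
t=7: input=3 -> V=12
t=8: input=2 -> V=14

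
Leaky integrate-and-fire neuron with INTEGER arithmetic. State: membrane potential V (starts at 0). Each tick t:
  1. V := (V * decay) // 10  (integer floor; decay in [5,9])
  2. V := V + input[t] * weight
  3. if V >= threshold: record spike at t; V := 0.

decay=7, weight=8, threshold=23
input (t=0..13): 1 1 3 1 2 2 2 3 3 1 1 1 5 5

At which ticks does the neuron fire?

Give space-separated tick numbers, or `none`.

t=0: input=1 -> V=8
t=1: input=1 -> V=13
t=2: input=3 -> V=0 FIRE
t=3: input=1 -> V=8
t=4: input=2 -> V=21
t=5: input=2 -> V=0 FIRE
t=6: input=2 -> V=16
t=7: input=3 -> V=0 FIRE
t=8: input=3 -> V=0 FIRE
t=9: input=1 -> V=8
t=10: input=1 -> V=13
t=11: input=1 -> V=17
t=12: input=5 -> V=0 FIRE
t=13: input=5 -> V=0 FIRE

Answer: 2 5 7 8 12 13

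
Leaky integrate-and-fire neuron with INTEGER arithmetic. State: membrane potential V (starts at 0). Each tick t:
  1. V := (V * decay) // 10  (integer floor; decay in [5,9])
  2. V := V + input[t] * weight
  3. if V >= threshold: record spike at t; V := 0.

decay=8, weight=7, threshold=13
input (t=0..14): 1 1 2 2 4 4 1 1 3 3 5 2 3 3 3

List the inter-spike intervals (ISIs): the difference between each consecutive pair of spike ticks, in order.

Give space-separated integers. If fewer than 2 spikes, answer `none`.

Answer: 1 1 1 3 1 1 1 1 1 1

Derivation:
t=0: input=1 -> V=7
t=1: input=1 -> V=12
t=2: input=2 -> V=0 FIRE
t=3: input=2 -> V=0 FIRE
t=4: input=4 -> V=0 FIRE
t=5: input=4 -> V=0 FIRE
t=6: input=1 -> V=7
t=7: input=1 -> V=12
t=8: input=3 -> V=0 FIRE
t=9: input=3 -> V=0 FIRE
t=10: input=5 -> V=0 FIRE
t=11: input=2 -> V=0 FIRE
t=12: input=3 -> V=0 FIRE
t=13: input=3 -> V=0 FIRE
t=14: input=3 -> V=0 FIRE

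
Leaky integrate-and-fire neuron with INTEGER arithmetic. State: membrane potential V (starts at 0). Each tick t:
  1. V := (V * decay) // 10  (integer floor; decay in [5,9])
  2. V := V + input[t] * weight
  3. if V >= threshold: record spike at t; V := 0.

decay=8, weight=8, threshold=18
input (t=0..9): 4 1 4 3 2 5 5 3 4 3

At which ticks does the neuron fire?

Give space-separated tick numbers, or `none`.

Answer: 0 2 3 5 6 7 8 9

Derivation:
t=0: input=4 -> V=0 FIRE
t=1: input=1 -> V=8
t=2: input=4 -> V=0 FIRE
t=3: input=3 -> V=0 FIRE
t=4: input=2 -> V=16
t=5: input=5 -> V=0 FIRE
t=6: input=5 -> V=0 FIRE
t=7: input=3 -> V=0 FIRE
t=8: input=4 -> V=0 FIRE
t=9: input=3 -> V=0 FIRE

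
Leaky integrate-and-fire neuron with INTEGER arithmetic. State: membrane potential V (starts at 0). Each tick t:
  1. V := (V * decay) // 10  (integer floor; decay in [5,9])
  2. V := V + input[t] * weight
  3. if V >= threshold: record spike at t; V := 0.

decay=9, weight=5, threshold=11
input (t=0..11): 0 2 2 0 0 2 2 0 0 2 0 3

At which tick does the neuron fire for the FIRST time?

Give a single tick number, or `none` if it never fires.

t=0: input=0 -> V=0
t=1: input=2 -> V=10
t=2: input=2 -> V=0 FIRE
t=3: input=0 -> V=0
t=4: input=0 -> V=0
t=5: input=2 -> V=10
t=6: input=2 -> V=0 FIRE
t=7: input=0 -> V=0
t=8: input=0 -> V=0
t=9: input=2 -> V=10
t=10: input=0 -> V=9
t=11: input=3 -> V=0 FIRE

Answer: 2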